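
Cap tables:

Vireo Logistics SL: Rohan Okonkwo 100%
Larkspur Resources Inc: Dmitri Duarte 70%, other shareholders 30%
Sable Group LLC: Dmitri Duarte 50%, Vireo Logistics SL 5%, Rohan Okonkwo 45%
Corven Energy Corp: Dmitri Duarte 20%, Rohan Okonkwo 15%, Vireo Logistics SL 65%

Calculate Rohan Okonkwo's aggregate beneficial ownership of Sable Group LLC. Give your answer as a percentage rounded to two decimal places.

50.00%

Rohan reaches Sable along 2 paths.
Via Vireo: 100% × 5% = 5%.
Direct stake: 45% = 45%.
Total: 5% + 45% = 50%.
Rounded: 50.00%.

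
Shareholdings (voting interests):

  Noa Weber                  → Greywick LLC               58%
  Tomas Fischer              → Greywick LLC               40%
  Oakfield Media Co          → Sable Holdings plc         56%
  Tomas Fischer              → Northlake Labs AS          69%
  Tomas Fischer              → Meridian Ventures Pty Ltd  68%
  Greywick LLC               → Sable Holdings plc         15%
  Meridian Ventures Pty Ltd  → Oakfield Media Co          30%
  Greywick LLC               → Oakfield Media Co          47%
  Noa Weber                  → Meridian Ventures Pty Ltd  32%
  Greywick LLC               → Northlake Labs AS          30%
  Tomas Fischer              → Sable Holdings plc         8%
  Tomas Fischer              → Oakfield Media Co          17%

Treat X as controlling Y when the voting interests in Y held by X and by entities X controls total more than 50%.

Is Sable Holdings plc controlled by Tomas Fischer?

No

Tomas holds 68% of Meridian, so Tomas controls Meridian.
Tomas holds 69% of Northlake, so Tomas controls Northlake.
In Sable, Tomas's side holds only 8%, not > 50%.
So Tomas does not control Sable.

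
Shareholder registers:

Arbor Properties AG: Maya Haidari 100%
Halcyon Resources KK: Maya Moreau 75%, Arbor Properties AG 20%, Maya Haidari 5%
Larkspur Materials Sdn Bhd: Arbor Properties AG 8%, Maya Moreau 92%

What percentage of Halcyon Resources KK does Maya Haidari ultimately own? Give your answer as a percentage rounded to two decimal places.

25.00%

Maya Haidari reaches Halcyon along 2 paths.
Via Arbor: 100% × 20% = 20%.
Direct stake: 5% = 5%.
Total: 20% + 5% = 25%.
Rounded: 25.00%.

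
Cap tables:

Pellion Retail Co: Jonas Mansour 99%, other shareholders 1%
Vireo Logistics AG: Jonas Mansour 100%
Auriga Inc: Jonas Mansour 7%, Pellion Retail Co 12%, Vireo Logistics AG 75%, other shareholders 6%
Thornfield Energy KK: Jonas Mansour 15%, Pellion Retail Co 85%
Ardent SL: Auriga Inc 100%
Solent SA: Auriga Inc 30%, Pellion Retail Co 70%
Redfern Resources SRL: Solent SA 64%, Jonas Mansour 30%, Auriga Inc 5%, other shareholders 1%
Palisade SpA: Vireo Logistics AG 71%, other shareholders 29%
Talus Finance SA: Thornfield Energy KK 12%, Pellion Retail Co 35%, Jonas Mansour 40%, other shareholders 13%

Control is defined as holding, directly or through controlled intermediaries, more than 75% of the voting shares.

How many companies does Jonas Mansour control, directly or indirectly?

8

Jonas holds 99% of Pellion, so Jonas controls Pellion.
Jonas holds 100% of Vireo, so Jonas controls Vireo.
Jonas and Pellion and Vireo together hold 7% + 12% + 75% = 94% of Auriga, so Jonas controls Auriga.
Jonas and Pellion together hold 15% + 85% = 100% of Thornfield, so Jonas controls Thornfield.
Auriga holds 100% of Ardent, so Jonas controls Ardent.
Auriga and Pellion together hold 30% + 70% = 100% of Solent, so Jonas controls Solent.
Solent and Jonas and Auriga together hold 64% + 30% + 5% = 99% of Redfern, so Jonas controls Redfern.
Thornfield and Pellion and Jonas together hold 12% + 35% + 40% = 87% of Talus, so Jonas controls Talus.
No other company's threshold is met.
Jonas controls 8 companies.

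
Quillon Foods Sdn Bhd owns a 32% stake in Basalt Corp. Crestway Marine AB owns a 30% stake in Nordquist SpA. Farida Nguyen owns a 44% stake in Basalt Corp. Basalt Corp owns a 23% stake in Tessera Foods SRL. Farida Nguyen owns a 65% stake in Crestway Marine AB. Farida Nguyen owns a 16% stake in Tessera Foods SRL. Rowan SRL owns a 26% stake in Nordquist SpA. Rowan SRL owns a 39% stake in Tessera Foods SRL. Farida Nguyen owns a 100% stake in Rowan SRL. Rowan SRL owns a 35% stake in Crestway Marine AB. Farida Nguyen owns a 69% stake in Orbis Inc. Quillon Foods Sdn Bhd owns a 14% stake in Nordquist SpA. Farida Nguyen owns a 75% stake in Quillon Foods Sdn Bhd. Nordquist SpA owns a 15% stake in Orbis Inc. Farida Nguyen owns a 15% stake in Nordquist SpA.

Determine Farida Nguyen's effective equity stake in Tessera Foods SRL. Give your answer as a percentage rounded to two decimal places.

Farida reaches Tessera along 4 paths.
Via Basalt: 44% × 23% = 10.12%.
Via Quillon → Basalt: 75% × 32% × 23% = 5.52%.
Direct stake: 16% = 16%.
Via Rowan: 100% × 39% = 39%.
Total: 10.12% + 5.52% + 16% + 39% = 70.64%.

70.64%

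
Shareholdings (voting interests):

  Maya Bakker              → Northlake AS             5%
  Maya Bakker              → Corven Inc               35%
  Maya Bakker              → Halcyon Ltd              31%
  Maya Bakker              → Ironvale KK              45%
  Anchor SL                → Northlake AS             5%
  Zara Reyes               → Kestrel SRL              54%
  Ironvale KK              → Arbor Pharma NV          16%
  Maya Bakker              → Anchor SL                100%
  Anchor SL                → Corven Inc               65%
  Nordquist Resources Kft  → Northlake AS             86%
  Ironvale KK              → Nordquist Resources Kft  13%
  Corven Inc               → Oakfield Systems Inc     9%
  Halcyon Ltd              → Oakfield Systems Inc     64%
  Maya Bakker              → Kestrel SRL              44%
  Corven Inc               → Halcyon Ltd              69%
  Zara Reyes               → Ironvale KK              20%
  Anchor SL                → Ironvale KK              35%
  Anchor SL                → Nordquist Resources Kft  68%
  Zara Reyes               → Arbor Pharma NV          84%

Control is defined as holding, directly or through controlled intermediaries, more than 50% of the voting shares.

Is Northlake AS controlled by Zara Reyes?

No

Zara holds 54% of Kestrel, so Zara controls Kestrel.
Zara holds 84% of Arbor, so Zara controls Arbor.
Neither Zara nor any entity Zara controls holds any voting interest in Northlake.
So Zara does not control Northlake.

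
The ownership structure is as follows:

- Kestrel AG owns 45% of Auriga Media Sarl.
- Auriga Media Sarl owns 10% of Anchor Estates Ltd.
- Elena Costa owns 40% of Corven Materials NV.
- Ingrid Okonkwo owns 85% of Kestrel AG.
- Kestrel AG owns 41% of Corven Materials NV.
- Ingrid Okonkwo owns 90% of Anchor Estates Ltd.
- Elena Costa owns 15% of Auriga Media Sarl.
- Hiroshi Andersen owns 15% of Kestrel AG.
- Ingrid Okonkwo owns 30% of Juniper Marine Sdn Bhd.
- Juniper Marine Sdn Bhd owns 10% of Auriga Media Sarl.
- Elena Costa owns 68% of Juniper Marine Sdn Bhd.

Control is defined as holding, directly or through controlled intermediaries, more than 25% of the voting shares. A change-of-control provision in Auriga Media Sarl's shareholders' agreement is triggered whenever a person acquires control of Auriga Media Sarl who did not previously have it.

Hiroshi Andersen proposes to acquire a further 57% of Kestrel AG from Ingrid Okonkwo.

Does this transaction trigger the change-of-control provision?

The purchase adds only to Hiroshi's holdings (Ingrid's stake shrinks), so Hiroshi is the only person who could newly come to control Auriga.
Hiroshi's largest direct stake is 15% in Kestrel, which does not meet the threshold, so Hiroshi controls no company.
Neither Hiroshi nor any entity Hiroshi controls holds any voting interest in Auriga.
So before the transaction, Hiroshi does not control Auriga.
After the purchase, Hiroshi's direct stake in Kestrel rises to 15% + 57% = 72%, and Ingrid's stake falls to 28%.
Hiroshi holds 72% of Kestrel, so Hiroshi controls Kestrel.
Kestrel holds 45% of Auriga, so Hiroshi controls Auriga.
Hiroshi did not control Auriga before and does after, so the clause is triggered.

Yes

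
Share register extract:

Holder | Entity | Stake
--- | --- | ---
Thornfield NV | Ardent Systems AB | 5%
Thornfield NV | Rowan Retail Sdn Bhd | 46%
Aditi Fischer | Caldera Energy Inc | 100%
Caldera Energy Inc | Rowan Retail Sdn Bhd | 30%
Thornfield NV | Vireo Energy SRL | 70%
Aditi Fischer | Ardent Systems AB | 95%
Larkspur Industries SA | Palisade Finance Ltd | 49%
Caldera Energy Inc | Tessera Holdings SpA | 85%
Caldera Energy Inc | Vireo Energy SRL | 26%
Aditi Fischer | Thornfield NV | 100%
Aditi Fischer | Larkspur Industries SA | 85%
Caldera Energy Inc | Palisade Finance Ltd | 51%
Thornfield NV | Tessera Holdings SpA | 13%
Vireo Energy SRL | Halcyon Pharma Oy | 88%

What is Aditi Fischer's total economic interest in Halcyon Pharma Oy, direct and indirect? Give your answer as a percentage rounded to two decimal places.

Aditi reaches Halcyon along 2 paths.
Via Thornfield → Vireo: 100% × 70% × 88% = 61.6%.
Via Caldera → Vireo: 100% × 26% × 88% = 22.88%.
Total: 61.6% + 22.88% = 84.48%.

84.48%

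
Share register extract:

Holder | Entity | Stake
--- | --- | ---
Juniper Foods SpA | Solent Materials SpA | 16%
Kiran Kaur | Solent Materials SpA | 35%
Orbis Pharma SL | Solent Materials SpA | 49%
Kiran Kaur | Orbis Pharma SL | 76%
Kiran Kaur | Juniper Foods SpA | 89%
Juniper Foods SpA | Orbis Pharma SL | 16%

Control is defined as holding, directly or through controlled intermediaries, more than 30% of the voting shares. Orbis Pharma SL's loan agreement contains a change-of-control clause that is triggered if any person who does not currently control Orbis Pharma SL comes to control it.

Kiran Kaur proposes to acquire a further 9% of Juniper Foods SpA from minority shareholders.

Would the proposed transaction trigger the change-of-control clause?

No

The purchase changes only Kiran's holdings, so Kiran is the only person who could newly come to control Orbis.
Kiran holds 89% of Juniper, so Kiran controls Juniper.
Kiran and Juniper together hold 76% + 16% = 92% of Orbis, so Kiran controls Orbis.
So Kiran already controls Orbis before the transaction.
After the purchase, Kiran's direct stake in Juniper rises to 89% + 9% = 98%.
Kiran controlled Orbis already, so this is not a new person acquiring control; every other person's position is unchanged or reduced.
No new person acquires control, so the clause is not triggered.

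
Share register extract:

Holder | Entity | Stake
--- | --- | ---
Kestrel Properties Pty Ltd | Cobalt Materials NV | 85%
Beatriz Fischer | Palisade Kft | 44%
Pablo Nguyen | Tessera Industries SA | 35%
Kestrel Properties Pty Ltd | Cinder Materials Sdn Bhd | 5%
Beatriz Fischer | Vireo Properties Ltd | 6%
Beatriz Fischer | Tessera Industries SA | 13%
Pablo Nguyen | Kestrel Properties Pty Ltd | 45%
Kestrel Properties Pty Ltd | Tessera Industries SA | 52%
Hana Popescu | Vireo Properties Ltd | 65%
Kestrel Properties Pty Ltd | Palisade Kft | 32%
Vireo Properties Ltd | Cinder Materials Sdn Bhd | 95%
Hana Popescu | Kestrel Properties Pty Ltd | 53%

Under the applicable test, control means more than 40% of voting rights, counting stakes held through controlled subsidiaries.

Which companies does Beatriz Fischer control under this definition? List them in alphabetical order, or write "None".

Palisade Kft

Beatriz holds 44% of Palisade, so Beatriz controls Palisade.
No other company's threshold is met.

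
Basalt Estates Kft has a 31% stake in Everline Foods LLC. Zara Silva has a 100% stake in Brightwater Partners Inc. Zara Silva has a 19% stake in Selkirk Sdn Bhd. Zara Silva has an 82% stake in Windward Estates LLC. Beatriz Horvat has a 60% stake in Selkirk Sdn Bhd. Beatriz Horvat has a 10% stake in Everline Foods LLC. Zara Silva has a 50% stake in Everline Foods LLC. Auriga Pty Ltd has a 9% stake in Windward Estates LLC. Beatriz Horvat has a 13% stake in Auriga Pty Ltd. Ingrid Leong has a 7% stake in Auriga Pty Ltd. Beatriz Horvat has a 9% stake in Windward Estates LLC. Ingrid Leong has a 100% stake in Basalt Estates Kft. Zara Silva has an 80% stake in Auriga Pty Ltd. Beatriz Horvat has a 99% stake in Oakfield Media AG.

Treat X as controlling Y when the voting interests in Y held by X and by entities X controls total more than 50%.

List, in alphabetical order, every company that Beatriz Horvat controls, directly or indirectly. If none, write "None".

Beatriz holds 60% of Selkirk, so Beatriz controls Selkirk.
Beatriz holds 99% of Oakfield, so Beatriz controls Oakfield.
No other company's threshold is met.

Oakfield Media AG, Selkirk Sdn Bhd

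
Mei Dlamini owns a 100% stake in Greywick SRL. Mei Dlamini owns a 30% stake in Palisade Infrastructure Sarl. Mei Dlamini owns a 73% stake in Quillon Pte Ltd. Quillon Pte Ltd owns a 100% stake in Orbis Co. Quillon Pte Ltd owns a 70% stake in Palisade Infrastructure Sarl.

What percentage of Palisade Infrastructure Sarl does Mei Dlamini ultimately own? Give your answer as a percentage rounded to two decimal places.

Mei reaches Palisade along 2 paths.
Direct stake: 30% = 30%.
Via Quillon: 73% × 70% = 51.1%.
Total: 30% + 51.1% = 81.1%.
Rounded: 81.10%.

81.10%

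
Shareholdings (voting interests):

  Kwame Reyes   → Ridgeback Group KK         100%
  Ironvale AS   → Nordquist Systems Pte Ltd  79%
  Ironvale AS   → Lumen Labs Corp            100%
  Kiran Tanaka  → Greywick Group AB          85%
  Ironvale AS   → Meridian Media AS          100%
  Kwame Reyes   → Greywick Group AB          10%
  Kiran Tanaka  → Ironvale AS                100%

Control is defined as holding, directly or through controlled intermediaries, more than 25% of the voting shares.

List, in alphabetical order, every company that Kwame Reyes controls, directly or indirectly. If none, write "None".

Ridgeback Group KK

Kwame holds 100% of Ridgeback, so Kwame controls Ridgeback.
No other company's threshold is met.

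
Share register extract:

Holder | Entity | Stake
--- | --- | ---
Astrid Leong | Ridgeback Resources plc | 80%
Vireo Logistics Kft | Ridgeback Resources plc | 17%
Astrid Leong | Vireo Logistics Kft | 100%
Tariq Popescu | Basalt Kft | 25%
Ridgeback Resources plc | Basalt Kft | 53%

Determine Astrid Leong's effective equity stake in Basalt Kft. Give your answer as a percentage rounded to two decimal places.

Astrid reaches Basalt along 2 paths.
Via Ridgeback: 80% × 53% = 42.4%.
Via Vireo → Ridgeback: 100% × 17% × 53% = 9.01%.
Total: 42.4% + 9.01% = 51.41%.

51.41%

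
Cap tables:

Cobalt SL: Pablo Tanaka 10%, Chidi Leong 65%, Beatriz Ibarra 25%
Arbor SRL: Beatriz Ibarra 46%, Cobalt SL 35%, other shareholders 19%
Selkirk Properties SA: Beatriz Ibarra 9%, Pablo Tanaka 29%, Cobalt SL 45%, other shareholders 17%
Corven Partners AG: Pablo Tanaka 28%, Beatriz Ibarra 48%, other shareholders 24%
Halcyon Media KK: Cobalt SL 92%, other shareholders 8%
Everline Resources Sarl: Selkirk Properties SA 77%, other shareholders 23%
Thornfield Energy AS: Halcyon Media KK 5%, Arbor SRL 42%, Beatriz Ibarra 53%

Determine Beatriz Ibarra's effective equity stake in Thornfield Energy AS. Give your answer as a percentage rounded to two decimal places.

Beatriz reaches Thornfield along 4 paths.
Via Cobalt → Halcyon: 25% × 92% × 5% = 1.15%.
Via Arbor: 46% × 42% = 19.32%.
Via Cobalt → Arbor: 25% × 35% × 42% = 3.675%.
Direct stake: 53% = 53%.
Total: 1.15% + 19.32% + 3.675% + 53% = 77.145%.
Rounded: 77.15%.

77.15%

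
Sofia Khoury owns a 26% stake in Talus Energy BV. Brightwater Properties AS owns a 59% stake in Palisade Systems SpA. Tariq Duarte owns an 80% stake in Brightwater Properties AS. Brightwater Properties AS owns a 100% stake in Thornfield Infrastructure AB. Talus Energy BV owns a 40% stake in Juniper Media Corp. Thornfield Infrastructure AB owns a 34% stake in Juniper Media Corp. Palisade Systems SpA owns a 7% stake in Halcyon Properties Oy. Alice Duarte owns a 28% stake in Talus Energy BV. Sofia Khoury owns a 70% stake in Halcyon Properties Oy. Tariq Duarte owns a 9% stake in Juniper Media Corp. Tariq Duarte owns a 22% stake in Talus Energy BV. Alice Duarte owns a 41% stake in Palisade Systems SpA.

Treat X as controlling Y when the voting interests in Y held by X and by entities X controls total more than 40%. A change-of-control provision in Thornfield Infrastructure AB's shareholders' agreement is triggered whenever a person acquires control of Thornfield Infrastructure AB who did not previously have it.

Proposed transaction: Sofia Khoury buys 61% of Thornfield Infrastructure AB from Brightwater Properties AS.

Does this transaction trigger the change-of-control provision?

Yes

The purchase adds only to Sofia's holdings (Brightwater's stake shrinks), so Sofia is the only person who could newly come to control Thornfield.
Sofia holds 70% of Halcyon, so Sofia controls Halcyon.
Neither Sofia nor any entity Sofia controls holds any voting interest in Thornfield.
So before the transaction, Sofia does not control Thornfield.
After the purchase, Sofia holds 61% of Thornfield directly, and Brightwater's stake falls to 39%.
Sofia holds 61% of Thornfield, so Sofia controls Thornfield.
Sofia did not control Thornfield before and does after, so the clause is triggered.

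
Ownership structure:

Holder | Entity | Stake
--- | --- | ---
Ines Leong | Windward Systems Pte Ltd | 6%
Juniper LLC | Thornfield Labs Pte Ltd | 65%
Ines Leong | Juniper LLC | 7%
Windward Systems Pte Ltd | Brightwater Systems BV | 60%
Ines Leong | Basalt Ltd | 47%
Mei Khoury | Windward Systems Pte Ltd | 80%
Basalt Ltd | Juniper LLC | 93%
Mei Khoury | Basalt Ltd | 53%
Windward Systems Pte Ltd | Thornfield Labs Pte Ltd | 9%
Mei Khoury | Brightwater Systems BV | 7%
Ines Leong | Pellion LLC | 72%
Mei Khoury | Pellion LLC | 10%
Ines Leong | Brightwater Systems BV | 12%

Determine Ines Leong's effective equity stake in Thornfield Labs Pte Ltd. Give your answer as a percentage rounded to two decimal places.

Ines reaches Thornfield along 3 paths.
Via Basalt → Juniper: 47% × 93% × 65% = 28.4115%.
Via Juniper: 7% × 65% = 4.55%.
Via Windward: 6% × 9% = 0.54%.
Total: 28.4115% + 4.55% + 0.54% = 33.5015%.
Rounded: 33.50%.

33.50%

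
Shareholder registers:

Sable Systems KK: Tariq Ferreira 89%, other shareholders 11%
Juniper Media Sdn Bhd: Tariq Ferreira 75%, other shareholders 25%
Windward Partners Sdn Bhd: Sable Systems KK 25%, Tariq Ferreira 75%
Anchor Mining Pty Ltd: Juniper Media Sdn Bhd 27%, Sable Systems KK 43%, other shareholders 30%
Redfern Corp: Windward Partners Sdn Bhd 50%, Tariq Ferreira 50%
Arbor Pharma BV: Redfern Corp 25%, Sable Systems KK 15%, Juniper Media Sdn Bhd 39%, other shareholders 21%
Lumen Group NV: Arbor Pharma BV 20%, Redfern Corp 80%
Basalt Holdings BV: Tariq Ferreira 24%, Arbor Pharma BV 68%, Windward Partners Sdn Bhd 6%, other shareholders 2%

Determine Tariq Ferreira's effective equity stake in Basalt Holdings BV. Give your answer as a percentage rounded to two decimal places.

75.57%

Tariq reaches Basalt along 8 paths.
Direct stake: 24% = 24%.
Via Sable → Windward → Redfern → Arbor: 89% × 25% × 50% × 25% × 68% = 1.89125%.
Via Windward → Redfern → Arbor: 75% × 50% × 25% × 68% = 6.375%.
Via Redfern → Arbor: 50% × 25% × 68% = 8.5%.
Via Sable → Arbor: 89% × 15% × 68% = 9.078%.
Via Juniper → Arbor: 75% × 39% × 68% = 19.89%.
Via Sable → Windward: 89% × 25% × 6% = 1.335%.
Via Windward: 75% × 6% = 4.5%.
Total: 24% + 1.89125% + 6.375% + 8.5% + 9.078% + 19.89% + 1.335% + 4.5% = 75.56925%.
Rounded: 75.57%.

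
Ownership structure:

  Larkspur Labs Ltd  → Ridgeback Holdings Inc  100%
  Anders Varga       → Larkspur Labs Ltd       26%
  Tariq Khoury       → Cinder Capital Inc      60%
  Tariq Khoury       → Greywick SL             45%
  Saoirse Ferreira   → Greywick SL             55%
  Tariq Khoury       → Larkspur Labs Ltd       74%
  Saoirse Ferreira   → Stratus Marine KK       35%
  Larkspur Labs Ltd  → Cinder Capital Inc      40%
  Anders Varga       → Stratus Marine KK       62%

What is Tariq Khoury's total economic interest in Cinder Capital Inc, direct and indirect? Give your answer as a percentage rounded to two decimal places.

89.60%

Tariq reaches Cinder along 2 paths.
Via Larkspur: 74% × 40% = 29.6%.
Direct stake: 60% = 60%.
Total: 29.6% + 60% = 89.6%.
Rounded: 89.60%.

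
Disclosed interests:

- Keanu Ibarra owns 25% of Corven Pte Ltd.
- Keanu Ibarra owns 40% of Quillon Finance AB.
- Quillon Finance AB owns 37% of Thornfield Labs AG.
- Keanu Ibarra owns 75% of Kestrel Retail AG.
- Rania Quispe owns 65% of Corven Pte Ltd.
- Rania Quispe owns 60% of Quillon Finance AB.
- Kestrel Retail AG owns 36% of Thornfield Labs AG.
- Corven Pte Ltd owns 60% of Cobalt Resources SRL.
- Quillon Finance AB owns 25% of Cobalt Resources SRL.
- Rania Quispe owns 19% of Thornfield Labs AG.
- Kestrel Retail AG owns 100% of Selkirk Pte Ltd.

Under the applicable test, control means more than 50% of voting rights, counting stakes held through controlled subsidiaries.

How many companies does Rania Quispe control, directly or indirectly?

Rania holds 60% of Quillon, so Rania controls Quillon.
Rania holds 65% of Corven, so Rania controls Corven.
Quillon and Corven together hold 25% + 60% = 85% of Cobalt, so Rania controls Cobalt.
Quillon and Rania together hold 37% + 19% = 56% of Thornfield, so Rania controls Thornfield.
No other company's threshold is met.
Rania controls 4 companies.

4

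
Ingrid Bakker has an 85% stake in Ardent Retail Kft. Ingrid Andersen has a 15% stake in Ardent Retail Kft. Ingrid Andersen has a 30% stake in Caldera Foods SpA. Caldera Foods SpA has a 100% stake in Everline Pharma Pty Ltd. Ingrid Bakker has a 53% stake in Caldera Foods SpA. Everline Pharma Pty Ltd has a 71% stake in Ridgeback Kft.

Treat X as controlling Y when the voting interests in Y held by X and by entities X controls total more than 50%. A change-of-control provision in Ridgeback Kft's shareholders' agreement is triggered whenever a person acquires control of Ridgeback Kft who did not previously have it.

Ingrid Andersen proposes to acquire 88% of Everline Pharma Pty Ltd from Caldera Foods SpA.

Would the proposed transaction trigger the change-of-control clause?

Yes

The purchase adds only to Ingrid Andersen's holdings (Caldera's stake shrinks), so Ingrid Andersen is the only person who could newly come to control Ridgeback.
Ingrid Andersen's largest direct stake is 30% in Caldera, which does not meet the threshold, so Ingrid Andersen controls no company.
Neither Ingrid Andersen nor any entity Ingrid Andersen controls holds any voting interest in Ridgeback.
So before the transaction, Ingrid Andersen does not control Ridgeback.
After the purchase, Ingrid Andersen holds 88% of Everline directly, and Caldera's stake falls to 12%.
Ingrid Andersen holds 88% of Everline, so Ingrid Andersen controls Everline.
Everline holds 71% of Ridgeback, so Ingrid Andersen controls Ridgeback.
Ingrid Andersen did not control Ridgeback before and does after, so the clause is triggered.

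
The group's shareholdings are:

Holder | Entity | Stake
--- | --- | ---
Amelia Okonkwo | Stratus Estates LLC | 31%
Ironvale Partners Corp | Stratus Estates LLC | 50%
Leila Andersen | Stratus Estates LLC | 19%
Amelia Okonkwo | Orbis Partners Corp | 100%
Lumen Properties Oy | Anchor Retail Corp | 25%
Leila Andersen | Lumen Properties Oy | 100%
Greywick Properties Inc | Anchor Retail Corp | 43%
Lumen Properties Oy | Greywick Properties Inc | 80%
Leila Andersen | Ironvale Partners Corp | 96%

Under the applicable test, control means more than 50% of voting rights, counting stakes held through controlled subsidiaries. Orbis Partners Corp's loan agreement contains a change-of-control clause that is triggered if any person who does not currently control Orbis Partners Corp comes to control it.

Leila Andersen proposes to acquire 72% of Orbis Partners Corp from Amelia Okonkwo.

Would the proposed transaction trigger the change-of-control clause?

Yes

The purchase adds only to Leila's holdings (Amelia's stake shrinks), so Leila is the only person who could newly come to control Orbis.
Leila holds 100% of Lumen, so Leila controls Lumen.
Leila holds 96% of Ironvale, so Leila controls Ironvale.
Leila and Ironvale together hold 19% + 50% = 69% of Stratus, so Leila controls Stratus.
Lumen holds 80% of Greywick, so Leila controls Greywick.
Greywick and Lumen together hold 43% + 25% = 68% of Anchor, so Leila controls Anchor.
Neither Leila nor any entity Leila controls holds any voting interest in Orbis.
So before the transaction, Leila does not control Orbis.
After the purchase, Leila holds 72% of Orbis directly, and Amelia's stake falls to 28%.
Leila holds 72% of Orbis, so Leila controls Orbis.
Leila did not control Orbis before and does after, so the clause is triggered.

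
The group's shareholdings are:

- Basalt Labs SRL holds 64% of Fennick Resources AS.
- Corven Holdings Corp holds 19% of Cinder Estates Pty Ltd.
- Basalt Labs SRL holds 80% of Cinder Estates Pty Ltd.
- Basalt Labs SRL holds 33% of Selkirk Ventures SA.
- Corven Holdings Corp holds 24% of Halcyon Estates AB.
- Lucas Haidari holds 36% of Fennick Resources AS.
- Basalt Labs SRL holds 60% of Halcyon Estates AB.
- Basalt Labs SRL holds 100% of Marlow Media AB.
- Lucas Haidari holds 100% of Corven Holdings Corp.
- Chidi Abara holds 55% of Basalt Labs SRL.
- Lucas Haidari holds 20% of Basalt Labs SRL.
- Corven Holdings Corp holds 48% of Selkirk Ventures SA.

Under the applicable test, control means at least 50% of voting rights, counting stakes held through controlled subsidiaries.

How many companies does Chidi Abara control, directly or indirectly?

5

Chidi holds 55% of Basalt, so Chidi controls Basalt.
Basalt holds 60% of Halcyon, so Chidi controls Halcyon.
Basalt holds 100% of Marlow, so Chidi controls Marlow.
Basalt holds 64% of Fennick, so Chidi controls Fennick.
Basalt holds 80% of Cinder, so Chidi controls Cinder.
No other company's threshold is met.
Chidi controls 5 companies.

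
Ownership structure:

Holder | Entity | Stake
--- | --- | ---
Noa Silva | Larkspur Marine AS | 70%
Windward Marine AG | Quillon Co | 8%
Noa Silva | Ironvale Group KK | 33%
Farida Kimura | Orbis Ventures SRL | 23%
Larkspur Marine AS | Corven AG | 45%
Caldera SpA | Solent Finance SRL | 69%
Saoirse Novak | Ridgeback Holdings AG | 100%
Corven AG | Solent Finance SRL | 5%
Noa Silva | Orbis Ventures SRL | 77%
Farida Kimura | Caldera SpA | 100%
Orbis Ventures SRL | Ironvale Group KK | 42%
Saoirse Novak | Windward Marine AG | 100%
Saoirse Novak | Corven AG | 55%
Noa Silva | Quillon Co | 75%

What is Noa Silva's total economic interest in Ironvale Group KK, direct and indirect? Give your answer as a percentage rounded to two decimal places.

65.34%

Noa reaches Ironvale along 2 paths.
Direct stake: 33% = 33%.
Via Orbis: 77% × 42% = 32.34%.
Total: 33% + 32.34% = 65.34%.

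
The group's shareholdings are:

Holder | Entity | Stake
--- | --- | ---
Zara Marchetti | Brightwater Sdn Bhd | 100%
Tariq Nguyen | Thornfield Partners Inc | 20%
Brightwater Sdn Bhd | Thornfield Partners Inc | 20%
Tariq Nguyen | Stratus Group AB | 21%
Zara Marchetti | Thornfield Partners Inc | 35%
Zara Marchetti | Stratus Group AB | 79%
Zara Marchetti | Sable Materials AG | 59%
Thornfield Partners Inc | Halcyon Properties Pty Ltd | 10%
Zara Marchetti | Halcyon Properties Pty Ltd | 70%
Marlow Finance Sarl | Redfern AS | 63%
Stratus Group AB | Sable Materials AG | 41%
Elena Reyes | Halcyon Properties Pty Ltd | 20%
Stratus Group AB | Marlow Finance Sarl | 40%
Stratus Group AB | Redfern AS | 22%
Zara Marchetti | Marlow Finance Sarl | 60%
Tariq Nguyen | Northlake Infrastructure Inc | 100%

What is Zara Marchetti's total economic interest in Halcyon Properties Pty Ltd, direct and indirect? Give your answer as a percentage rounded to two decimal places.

75.50%

Zara reaches Halcyon along 3 paths.
Via Thornfield: 35% × 10% = 3.5%.
Via Brightwater → Thornfield: 100% × 20% × 10% = 2%.
Direct stake: 70% = 70%.
Total: 3.5% + 2% + 70% = 75.5%.
Rounded: 75.50%.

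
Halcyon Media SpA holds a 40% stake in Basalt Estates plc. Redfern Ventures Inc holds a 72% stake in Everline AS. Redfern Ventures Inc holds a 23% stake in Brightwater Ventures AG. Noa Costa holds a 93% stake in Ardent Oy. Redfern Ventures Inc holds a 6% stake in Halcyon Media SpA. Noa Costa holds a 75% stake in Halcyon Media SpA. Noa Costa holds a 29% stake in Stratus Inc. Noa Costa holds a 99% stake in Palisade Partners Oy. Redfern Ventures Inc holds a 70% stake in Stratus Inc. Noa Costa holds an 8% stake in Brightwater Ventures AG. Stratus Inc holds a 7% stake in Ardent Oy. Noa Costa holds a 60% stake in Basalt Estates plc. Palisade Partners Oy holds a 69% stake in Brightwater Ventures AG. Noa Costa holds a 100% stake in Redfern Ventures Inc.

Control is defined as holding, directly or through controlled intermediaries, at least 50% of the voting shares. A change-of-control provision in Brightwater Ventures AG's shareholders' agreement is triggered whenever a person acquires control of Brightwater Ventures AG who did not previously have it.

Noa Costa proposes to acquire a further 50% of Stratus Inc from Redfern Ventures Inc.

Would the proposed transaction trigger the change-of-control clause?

No

The purchase adds only to Noa's holdings (Redfern's stake shrinks), so Noa is the only person who could newly come to control Brightwater.
Noa holds 100% of Redfern, so Noa controls Redfern.
Noa holds 99% of Palisade, so Noa controls Palisade.
Palisade and Noa and Redfern together hold 69% + 8% + 23% = 100% of Brightwater, so Noa controls Brightwater.
So Noa already controls Brightwater before the transaction.
After the purchase, Noa's direct stake in Stratus rises to 29% + 50% = 79%, and Redfern's stake falls to 20%.
Noa controlled Brightwater already, so this is not a new person acquiring control; every other person's position is unchanged or reduced.
No new person acquires control, so the clause is not triggered.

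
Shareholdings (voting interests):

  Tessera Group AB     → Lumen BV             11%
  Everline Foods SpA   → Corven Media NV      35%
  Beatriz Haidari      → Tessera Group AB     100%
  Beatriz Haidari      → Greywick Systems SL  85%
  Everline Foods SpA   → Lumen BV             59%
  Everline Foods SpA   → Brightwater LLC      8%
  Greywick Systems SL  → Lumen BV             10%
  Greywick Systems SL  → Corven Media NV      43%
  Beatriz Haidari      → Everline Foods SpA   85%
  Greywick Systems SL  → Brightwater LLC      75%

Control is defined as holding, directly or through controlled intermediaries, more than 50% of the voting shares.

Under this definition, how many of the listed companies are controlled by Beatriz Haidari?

Beatriz holds 85% of Everline, so Beatriz controls Everline.
Beatriz holds 85% of Greywick, so Beatriz controls Greywick.
Beatriz holds 100% of Tessera, so Beatriz controls Tessera.
Greywick and Everline together hold 43% + 35% = 78% of Corven, so Beatriz controls Corven.
Greywick and Everline and Tessera together hold 10% + 59% + 11% = 80% of Lumen, so Beatriz controls Lumen.
Everline and Greywick together hold 8% + 75% = 83% of Brightwater, so Beatriz controls Brightwater.
Beatriz controls 6 companies.

6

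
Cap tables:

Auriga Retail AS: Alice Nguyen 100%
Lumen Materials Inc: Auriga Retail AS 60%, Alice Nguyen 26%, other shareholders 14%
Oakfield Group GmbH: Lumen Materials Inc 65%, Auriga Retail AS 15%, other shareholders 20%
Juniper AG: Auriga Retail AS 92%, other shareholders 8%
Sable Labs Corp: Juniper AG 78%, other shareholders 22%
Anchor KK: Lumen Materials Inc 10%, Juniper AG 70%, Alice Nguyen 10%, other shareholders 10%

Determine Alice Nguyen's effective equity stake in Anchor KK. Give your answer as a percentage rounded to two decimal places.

83.00%

Alice reaches Anchor along 4 paths.
Via Auriga → Lumen: 100% × 60% × 10% = 6%.
Via Lumen: 26% × 10% = 2.6%.
Via Auriga → Juniper: 100% × 92% × 70% = 64.4%.
Direct stake: 10% = 10%.
Total: 6% + 2.6% + 64.4% + 10% = 83%.
Rounded: 83.00%.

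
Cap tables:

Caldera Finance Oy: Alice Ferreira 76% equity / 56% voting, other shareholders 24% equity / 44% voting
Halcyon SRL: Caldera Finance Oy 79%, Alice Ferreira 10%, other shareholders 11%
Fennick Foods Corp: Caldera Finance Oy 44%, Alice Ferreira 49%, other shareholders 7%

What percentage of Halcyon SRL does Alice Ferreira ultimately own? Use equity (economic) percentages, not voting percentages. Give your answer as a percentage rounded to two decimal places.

Alice reaches Halcyon along 2 paths.
Via Caldera: 76% × 79% = 60.04%.
Direct stake: 10% = 10%.
Total: 60.04% + 10% = 70.04%.

70.04%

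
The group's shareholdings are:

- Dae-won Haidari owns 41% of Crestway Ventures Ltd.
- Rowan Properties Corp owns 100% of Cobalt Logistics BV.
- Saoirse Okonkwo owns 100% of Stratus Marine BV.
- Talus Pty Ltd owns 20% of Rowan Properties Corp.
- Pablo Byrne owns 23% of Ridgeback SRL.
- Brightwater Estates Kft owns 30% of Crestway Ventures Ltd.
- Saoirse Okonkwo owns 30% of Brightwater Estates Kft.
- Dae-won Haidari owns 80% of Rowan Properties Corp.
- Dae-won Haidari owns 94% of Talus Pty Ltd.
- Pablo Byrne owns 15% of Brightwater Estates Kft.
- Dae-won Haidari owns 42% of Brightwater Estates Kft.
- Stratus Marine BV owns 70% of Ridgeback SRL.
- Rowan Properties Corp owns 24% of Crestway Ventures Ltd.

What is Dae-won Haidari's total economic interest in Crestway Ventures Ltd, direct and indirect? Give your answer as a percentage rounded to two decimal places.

Dae-won reaches Crestway along 4 paths.
Direct stake: 41% = 41%.
Via Brightwater: 42% × 30% = 12.6%.
Via Rowan: 80% × 24% = 19.2%.
Via Talus → Rowan: 94% × 20% × 24% = 4.512%.
Total: 41% + 12.6% + 19.2% + 4.512% = 77.312%.
Rounded: 77.31%.

77.31%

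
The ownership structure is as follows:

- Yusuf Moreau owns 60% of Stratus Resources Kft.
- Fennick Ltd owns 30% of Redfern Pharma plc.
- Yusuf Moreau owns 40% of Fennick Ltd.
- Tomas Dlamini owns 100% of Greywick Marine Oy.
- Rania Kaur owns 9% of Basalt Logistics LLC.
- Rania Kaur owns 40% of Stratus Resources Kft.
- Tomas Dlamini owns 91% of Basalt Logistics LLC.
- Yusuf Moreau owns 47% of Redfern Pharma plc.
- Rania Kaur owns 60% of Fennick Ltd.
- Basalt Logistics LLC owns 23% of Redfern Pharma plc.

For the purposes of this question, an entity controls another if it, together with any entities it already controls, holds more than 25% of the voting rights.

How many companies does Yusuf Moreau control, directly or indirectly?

3

Yusuf holds 40% of Fennick, so Yusuf controls Fennick.
Yusuf holds 60% of Stratus, so Yusuf controls Stratus.
Fennick and Yusuf together hold 30% + 47% = 77% of Redfern, so Yusuf controls Redfern.
No other company's threshold is met.
Yusuf controls 3 companies.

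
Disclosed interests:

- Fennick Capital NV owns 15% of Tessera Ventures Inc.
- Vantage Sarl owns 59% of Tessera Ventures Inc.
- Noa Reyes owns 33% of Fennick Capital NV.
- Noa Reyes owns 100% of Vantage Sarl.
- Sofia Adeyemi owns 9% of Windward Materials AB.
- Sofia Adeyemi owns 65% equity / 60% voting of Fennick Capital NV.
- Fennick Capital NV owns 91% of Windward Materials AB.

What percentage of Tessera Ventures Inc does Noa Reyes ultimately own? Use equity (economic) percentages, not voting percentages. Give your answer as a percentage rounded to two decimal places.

Noa reaches Tessera along 2 paths.
Via Fennick: 33% × 15% = 4.95%.
Via Vantage: 100% × 59% = 59%.
Total: 4.95% + 59% = 63.95%.

63.95%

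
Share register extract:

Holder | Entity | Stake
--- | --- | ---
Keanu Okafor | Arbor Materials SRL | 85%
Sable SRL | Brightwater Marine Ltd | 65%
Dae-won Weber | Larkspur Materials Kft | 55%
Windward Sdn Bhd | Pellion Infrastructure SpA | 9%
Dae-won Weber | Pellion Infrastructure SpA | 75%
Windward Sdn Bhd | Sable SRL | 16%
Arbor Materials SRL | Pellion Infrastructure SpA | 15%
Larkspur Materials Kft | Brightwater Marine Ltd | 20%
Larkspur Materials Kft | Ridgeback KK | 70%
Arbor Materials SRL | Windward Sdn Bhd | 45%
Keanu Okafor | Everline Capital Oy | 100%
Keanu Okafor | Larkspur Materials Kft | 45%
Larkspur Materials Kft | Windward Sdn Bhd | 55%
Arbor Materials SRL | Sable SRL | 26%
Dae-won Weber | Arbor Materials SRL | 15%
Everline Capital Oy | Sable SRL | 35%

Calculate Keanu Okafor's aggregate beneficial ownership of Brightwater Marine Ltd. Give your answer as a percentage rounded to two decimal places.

52.67%

Keanu reaches Brightwater along 5 paths.
Via Larkspur: 45% × 20% = 9%.
Via Everline → Sable: 100% × 35% × 65% = 22.75%.
Via Arbor → Sable: 85% × 26% × 65% = 14.365%.
Via Arbor → Windward → Sable: 85% × 45% × 16% × 65% = 3.978%.
Via Larkspur → Windward → Sable: 45% × 55% × 16% × 65% = 2.574%.
Total: 9% + 22.75% + 14.365% + 3.978% + 2.574% = 52.667%.
Rounded: 52.67%.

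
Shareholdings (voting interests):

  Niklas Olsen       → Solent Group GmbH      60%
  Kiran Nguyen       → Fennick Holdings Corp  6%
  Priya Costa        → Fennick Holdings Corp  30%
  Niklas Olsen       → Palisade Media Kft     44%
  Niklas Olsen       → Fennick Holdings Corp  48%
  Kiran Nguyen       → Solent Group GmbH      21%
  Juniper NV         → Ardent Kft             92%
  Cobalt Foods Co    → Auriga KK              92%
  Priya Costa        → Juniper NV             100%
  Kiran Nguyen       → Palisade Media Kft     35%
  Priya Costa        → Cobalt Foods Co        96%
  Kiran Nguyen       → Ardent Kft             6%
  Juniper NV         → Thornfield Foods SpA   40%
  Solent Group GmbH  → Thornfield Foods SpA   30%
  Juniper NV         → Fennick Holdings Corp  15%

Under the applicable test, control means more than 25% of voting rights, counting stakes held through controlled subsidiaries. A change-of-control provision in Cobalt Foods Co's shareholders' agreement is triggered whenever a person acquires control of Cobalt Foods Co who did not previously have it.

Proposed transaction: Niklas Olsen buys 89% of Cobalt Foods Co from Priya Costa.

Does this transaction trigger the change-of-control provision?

The purchase adds only to Niklas's holdings (Priya's stake shrinks), so Niklas is the only person who could newly come to control Cobalt.
Niklas holds 60% of Solent, so Niklas controls Solent.
Solent holds 30% of Thornfield, so Niklas controls Thornfield.
Niklas holds 48% of Fennick, so Niklas controls Fennick.
Niklas holds 44% of Palisade, so Niklas controls Palisade.
Neither Niklas nor any entity Niklas controls holds any voting interest in Cobalt.
So before the transaction, Niklas does not control Cobalt.
After the purchase, Niklas holds 89% of Cobalt directly, and Priya's stake falls to 7%.
Niklas holds 89% of Cobalt, so Niklas controls Cobalt.
Niklas did not control Cobalt before and does after, so the clause is triggered.

Yes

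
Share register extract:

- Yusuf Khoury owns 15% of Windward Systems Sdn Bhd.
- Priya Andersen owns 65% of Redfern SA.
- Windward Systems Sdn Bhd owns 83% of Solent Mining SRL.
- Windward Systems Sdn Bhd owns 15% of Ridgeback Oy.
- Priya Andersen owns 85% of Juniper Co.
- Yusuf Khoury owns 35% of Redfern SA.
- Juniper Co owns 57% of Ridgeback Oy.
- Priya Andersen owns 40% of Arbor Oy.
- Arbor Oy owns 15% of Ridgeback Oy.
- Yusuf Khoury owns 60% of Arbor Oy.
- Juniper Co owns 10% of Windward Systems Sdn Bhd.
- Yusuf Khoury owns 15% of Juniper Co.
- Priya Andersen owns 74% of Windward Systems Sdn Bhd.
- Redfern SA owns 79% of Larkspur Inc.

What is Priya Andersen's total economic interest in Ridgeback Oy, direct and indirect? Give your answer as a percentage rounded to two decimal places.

66.83%

Priya reaches Ridgeback along 4 paths.
Via Windward: 74% × 15% = 11.1%.
Via Juniper → Windward: 85% × 10% × 15% = 1.275%.
Via Juniper: 85% × 57% = 48.45%.
Via Arbor: 40% × 15% = 6%.
Total: 11.1% + 1.275% + 48.45% + 6% = 66.825%.
Rounded: 66.83%.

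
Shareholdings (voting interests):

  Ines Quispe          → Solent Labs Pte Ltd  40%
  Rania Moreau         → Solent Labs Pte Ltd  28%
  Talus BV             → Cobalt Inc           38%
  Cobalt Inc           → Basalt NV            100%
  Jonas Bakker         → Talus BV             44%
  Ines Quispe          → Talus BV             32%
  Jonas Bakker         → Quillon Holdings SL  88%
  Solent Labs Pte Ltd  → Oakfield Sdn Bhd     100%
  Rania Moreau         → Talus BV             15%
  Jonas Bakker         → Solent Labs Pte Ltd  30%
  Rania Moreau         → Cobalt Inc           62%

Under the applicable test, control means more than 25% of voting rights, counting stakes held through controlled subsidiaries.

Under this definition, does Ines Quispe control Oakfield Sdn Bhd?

Yes

Ines holds 40% of Solent, so Ines controls Solent.
Solent holds 100% of Oakfield, so Ines controls Oakfield.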